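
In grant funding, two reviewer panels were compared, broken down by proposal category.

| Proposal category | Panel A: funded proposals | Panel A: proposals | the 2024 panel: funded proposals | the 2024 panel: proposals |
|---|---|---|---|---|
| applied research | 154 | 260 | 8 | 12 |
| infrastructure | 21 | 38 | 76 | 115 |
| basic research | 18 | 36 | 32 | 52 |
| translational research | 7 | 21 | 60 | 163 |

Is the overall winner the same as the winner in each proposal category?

Applied research: Panel A 154/260 = 59.2%, the 2024 panel 8/12 = 66.7% → the 2024 panel
Infrastructure: Panel A 21/38 = 55.3%, the 2024 panel 76/115 = 66.1% → the 2024 panel
Basic research: Panel A 18/36 = 50.0%, the 2024 panel 32/52 = 61.5% → the 2024 panel
Translational research: Panel A 7/21 = 33.3%, the 2024 panel 60/163 = 36.8% → the 2024 panel
Overall: Panel A 200/355 = 56.3%, the 2024 panel 176/342 = 51.5% → Panel A
The 2024 panel wins each proposal group but Panel A wins overall — the comparison reverses. The 2024 panel's proposals skew toward translational research, which has a lower base rate.

No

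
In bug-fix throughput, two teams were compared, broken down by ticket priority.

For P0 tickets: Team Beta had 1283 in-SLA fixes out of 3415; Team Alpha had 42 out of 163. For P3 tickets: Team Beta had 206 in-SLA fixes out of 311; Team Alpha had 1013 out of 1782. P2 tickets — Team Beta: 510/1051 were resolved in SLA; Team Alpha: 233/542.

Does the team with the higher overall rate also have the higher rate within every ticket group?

P0: Team Beta 1283/3415 = 37.6%, Team Alpha 42/163 = 25.8% → Team Beta
P3: Team Beta 206/311 = 66.2%, Team Alpha 1013/1782 = 56.8% → Team Beta
P2: Team Beta 510/1051 = 48.5%, Team Alpha 233/542 = 43.0% → Team Beta
Overall: Team Beta 1999/4777 = 41.8%, Team Alpha 1288/2487 = 51.8% → Team Alpha
Team Beta wins each ticket group but Team Alpha wins overall — the comparison reverses. Team Beta's tickets skew toward P0, which has a lower base rate.

No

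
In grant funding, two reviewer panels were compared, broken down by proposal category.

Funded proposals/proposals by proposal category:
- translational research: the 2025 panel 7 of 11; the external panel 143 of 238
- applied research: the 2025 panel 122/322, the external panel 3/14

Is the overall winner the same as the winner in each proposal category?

Translational research: the 2025 panel 7/11 = 63.6%, the external panel 143/238 = 60.1% → the 2025 panel
Applied research: the 2025 panel 122/322 = 37.9%, the external panel 3/14 = 21.4% → the 2025 panel
Overall: the 2025 panel 129/333 = 38.7%, the external panel 146/252 = 57.9% → the external panel
The 2025 panel wins each proposal group but the external panel wins overall — the comparison reverses. The 2025 panel's proposals skew toward applied research, which has a lower base rate.

No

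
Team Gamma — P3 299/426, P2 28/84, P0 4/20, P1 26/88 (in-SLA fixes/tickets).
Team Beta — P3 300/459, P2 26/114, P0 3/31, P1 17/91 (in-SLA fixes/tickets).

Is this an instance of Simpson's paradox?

P3: Team Gamma 299/426 = 70.2%, Team Beta 300/459 = 65.4% → Team Gamma
P2: Team Gamma 28/84 = 33.3%, Team Beta 26/114 = 22.8% → Team Gamma
P0: Team Gamma 4/20 = 20.0%, Team Beta 3/31 = 9.7% → Team Gamma
P1: Team Gamma 26/88 = 29.5%, Team Beta 17/91 = 18.7% → Team Gamma
Overall: Team Gamma 357/618 = 57.8%, Team Beta 346/695 = 49.8% → Team Gamma
Team Gamma wins overall and in every ticket group — no reversal.

No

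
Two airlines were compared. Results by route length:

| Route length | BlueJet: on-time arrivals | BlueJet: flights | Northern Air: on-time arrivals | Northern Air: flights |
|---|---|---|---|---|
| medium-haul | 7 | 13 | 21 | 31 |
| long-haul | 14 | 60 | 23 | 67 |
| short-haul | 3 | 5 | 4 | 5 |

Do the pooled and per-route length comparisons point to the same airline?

Medium-haul: BlueJet 7/13 = 53.8%, Northern Air 21/31 = 67.7% → Northern Air
Long-haul: BlueJet 14/60 = 23.3%, Northern Air 23/67 = 34.3% → Northern Air
Short-haul: BlueJet 3/5 = 60.0%, Northern Air 4/5 = 80.0% → Northern Air
Overall: BlueJet 24/78 = 30.8%, Northern Air 48/103 = 46.6% → Northern Air
Northern Air wins overall and in every route group — no reversal.

Yes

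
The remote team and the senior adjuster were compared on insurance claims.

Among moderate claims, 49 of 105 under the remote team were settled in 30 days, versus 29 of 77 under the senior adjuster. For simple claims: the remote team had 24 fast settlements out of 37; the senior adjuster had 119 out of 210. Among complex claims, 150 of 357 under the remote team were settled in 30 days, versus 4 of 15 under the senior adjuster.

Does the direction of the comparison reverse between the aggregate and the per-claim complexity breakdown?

Yes

Moderate: the remote team 49/105 = 46.7%, the senior adjuster 29/77 = 37.7% → the remote team
Simple: the remote team 24/37 = 64.9%, the senior adjuster 119/210 = 56.7% → the remote team
Complex: the remote team 150/357 = 42.0%, the senior adjuster 4/15 = 26.7% → the remote team
Overall: the remote team 223/499 = 44.7%, the senior adjuster 152/302 = 50.3% → the senior adjuster
The remote team wins each claim group but the senior adjuster wins overall — the comparison reverses. The remote team's claims skew toward complex, which has a lower base rate.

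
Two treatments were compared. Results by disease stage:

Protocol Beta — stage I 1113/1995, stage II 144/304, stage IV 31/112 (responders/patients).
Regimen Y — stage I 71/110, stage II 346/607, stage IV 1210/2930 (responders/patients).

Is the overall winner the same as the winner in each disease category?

Stage I: Protocol Beta 1113/1995 = 55.8%, Regimen Y 71/110 = 64.5% → Regimen Y
Stage II: Protocol Beta 144/304 = 47.4%, Regimen Y 346/607 = 57.0% → Regimen Y
Stage IV: Protocol Beta 31/112 = 27.7%, Regimen Y 1210/2930 = 41.3% → Regimen Y
Overall: Protocol Beta 1288/2411 = 53.4%, Regimen Y 1627/3647 = 44.6% → Protocol Beta
Regimen Y wins each disease group but Protocol Beta wins overall — the comparison reverses. Regimen Y's patients skew toward stage IV, which has a lower base rate.

No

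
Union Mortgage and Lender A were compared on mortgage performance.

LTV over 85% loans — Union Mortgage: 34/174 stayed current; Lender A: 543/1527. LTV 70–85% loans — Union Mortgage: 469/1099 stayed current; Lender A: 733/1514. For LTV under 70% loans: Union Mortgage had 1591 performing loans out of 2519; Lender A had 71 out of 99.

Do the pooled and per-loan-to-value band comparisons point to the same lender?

No

LTV over 85%: Union Mortgage 34/174 = 19.5%, Lender A 543/1527 = 35.6% → Lender A
LTV 70–85%: Union Mortgage 469/1099 = 42.7%, Lender A 733/1514 = 48.4% → Lender A
LTV under 70%: Union Mortgage 1591/2519 = 63.2%, Lender A 71/99 = 71.7% → Lender A
Overall: Union Mortgage 2094/3792 = 55.2%, Lender A 1347/3140 = 42.9% → Union Mortgage
Lender A wins each loan-to-value group but Union Mortgage wins overall — the comparison reverses. Lender A's loans skew toward LTV over 85%, which has a lower base rate.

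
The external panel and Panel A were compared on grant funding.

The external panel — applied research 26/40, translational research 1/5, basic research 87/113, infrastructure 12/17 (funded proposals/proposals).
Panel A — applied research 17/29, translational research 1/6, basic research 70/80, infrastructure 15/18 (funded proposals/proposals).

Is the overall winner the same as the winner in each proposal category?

No

Applied research: the external panel 26/40 = 65.0%, Panel A 17/29 = 58.6% → the external panel
Translational research: the external panel 1/5 = 20.0%, Panel A 1/6 = 16.7% → the external panel
Basic research: the external panel 87/113 = 77.0%, Panel A 70/80 = 87.5% → Panel A
Infrastructure: the external panel 12/17 = 70.6%, Panel A 15/18 = 83.3% → Panel A
Overall: the external panel 126/175 = 72.0%, Panel A 103/133 = 77.4% → Panel A
Neither sweeps: the external panel wins 2 of 4 groups, Panel A wins 2. Panel A wins overall but not every group — no Simpson reversal.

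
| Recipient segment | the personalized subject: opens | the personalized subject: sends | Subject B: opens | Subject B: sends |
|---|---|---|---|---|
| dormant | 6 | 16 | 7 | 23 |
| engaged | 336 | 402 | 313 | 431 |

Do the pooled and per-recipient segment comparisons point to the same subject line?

Dormant: the personalized subject 6/16 = 37.5%, Subject B 7/23 = 30.4% → the personalized subject
Engaged: the personalized subject 336/402 = 83.6%, Subject B 313/431 = 72.6% → the personalized subject
Overall: the personalized subject 342/418 = 81.8%, Subject B 320/454 = 70.5% → the personalized subject
The personalized subject wins overall and in every recipient group — no reversal.

Yes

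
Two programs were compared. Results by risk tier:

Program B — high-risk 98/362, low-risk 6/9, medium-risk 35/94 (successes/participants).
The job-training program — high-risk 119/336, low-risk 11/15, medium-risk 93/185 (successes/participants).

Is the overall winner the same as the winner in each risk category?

High-risk: Program B 98/362 = 27.1%, the job-training program 119/336 = 35.4% → the job-training program
Low-risk: Program B 6/9 = 66.7%, the job-training program 11/15 = 73.3% → the job-training program
Medium-risk: Program B 35/94 = 37.2%, the job-training program 93/185 = 50.3% → the job-training program
Overall: Program B 139/465 = 29.9%, the job-training program 223/536 = 41.6% → the job-training program
The job-training program wins overall and in every risk group — no reversal.

Yes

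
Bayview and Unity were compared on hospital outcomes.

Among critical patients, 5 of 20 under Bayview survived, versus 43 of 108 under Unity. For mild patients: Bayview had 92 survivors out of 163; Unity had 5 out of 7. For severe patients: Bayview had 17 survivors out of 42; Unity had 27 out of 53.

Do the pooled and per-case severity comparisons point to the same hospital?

No

Critical: Bayview 5/20 = 25.0%, Unity 43/108 = 39.8% → Unity
Mild: Bayview 92/163 = 56.4%, Unity 5/7 = 71.4% → Unity
Severe: Bayview 17/42 = 40.5%, Unity 27/53 = 50.9% → Unity
Overall: Bayview 114/225 = 50.7%, Unity 75/168 = 44.6% → Bayview
Unity wins each case group but Bayview wins overall — the comparison reverses. Unity's patients skew toward critical, which has a lower base rate.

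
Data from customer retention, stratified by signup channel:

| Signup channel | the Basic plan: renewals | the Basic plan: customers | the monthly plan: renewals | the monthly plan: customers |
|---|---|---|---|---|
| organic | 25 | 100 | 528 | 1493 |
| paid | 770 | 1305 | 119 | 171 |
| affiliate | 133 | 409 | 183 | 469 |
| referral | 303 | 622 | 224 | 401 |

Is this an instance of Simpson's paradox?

Yes

Organic: the Basic plan 25/100 = 25.0%, the monthly plan 528/1493 = 35.4% → the monthly plan
Paid: the Basic plan 770/1305 = 59.0%, the monthly plan 119/171 = 69.6% → the monthly plan
Affiliate: the Basic plan 133/409 = 32.5%, the monthly plan 183/469 = 39.0% → the monthly plan
Referral: the Basic plan 303/622 = 48.7%, the monthly plan 224/401 = 55.9% → the monthly plan
Overall: the Basic plan 1231/2436 = 50.5%, the monthly plan 1054/2534 = 41.6% → the Basic plan
The monthly plan wins each signup group but the Basic plan wins overall — the comparison reverses. The monthly plan's customers skew toward organic, which has a lower base rate.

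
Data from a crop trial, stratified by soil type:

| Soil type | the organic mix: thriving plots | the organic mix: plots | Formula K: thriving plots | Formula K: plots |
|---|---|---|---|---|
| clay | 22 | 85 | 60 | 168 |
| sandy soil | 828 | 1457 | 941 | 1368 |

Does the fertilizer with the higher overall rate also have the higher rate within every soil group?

Yes

Clay: the organic mix 22/85 = 25.9%, Formula K 60/168 = 35.7% → Formula K
Sandy soil: the organic mix 828/1457 = 56.8%, Formula K 941/1368 = 68.8% → Formula K
Overall: the organic mix 850/1542 = 55.1%, Formula K 1001/1536 = 65.2% → Formula K
Formula K wins overall and in every soil group — no reversal.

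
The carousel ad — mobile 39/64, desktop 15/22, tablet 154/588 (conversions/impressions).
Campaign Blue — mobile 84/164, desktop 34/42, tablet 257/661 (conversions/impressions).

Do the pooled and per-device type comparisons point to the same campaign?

No

Mobile: the carousel ad 39/64 = 60.9%, Campaign Blue 84/164 = 51.2% → the carousel ad
Desktop: the carousel ad 15/22 = 68.2%, Campaign Blue 34/42 = 81.0% → Campaign Blue
Tablet: the carousel ad 154/588 = 26.2%, Campaign Blue 257/661 = 38.9% → Campaign Blue
Overall: the carousel ad 208/674 = 30.9%, Campaign Blue 375/867 = 43.3% → Campaign Blue
Neither sweeps: the carousel ad wins 1 of 3 groups, Campaign Blue wins 2. Campaign Blue wins overall but not every group — no Simpson reversal.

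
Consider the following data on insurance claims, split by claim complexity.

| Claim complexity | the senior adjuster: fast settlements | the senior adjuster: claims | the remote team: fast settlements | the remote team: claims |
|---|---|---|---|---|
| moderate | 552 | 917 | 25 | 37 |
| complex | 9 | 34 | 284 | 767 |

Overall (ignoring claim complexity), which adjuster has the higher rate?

the senior adjuster

Moderate: the senior adjuster 552/917 = 60.2%, the remote team 25/37 = 67.6% → the remote team
Complex: the senior adjuster 9/34 = 26.5%, the remote team 284/767 = 37.0% → the remote team
Overall: the senior adjuster 561/951 = 59.0%, the remote team 309/804 = 38.4% → the senior adjuster
(The remote team wins every claim group but the senior adjuster wins overall — the remote team's claims skew toward the low-rate complex group.)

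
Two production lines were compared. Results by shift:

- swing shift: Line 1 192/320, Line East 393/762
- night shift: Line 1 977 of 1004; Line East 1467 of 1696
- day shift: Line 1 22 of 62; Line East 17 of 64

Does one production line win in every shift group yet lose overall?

No

Swing shift: Line 1 192/320 = 60.0%, Line East 393/762 = 51.6% → Line 1
Night shift: Line 1 977/1004 = 97.3%, Line East 1467/1696 = 86.5% → Line 1
Day shift: Line 1 22/62 = 35.5%, Line East 17/64 = 26.6% → Line 1
Overall: Line 1 1191/1386 = 85.9%, Line East 1877/2522 = 74.4% → Line 1
Line 1 wins overall and in every shift group — no reversal.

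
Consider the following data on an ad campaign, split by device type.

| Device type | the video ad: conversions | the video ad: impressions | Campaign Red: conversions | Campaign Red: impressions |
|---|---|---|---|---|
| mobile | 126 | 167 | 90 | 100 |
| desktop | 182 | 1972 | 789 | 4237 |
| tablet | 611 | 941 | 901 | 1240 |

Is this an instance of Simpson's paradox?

No

Mobile: the video ad 126/167 = 75.4%, Campaign Red 90/100 = 90.0% → Campaign Red
Desktop: the video ad 182/1972 = 9.2%, Campaign Red 789/4237 = 18.6% → Campaign Red
Tablet: the video ad 611/941 = 64.9%, Campaign Red 901/1240 = 72.7% → Campaign Red
Overall: the video ad 919/3080 = 29.8%, Campaign Red 1780/5577 = 31.9% → Campaign Red
Campaign Red wins overall and in every device group — no reversal.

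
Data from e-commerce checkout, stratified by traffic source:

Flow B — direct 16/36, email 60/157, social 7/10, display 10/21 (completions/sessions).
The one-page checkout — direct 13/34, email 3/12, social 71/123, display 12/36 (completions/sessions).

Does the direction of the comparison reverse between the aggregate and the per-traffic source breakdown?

Yes

Direct: Flow B 16/36 = 44.4%, the one-page checkout 13/34 = 38.2% → Flow B
Email: Flow B 60/157 = 38.2%, the one-page checkout 3/12 = 25.0% → Flow B
Social: Flow B 7/10 = 70.0%, the one-page checkout 71/123 = 57.7% → Flow B
Display: Flow B 10/21 = 47.6%, the one-page checkout 12/36 = 33.3% → Flow B
Overall: Flow B 93/224 = 41.5%, the one-page checkout 99/205 = 48.3% → the one-page checkout
Flow B wins each traffic group but the one-page checkout wins overall — the comparison reverses. Flow B's sessions skew toward email, which has a lower base rate.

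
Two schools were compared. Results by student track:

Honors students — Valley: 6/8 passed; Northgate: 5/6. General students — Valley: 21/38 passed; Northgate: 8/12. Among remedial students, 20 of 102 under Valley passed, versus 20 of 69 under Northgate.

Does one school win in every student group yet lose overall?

Honors: Valley 6/8 = 75.0%, Northgate 5/6 = 83.3% → Northgate
General: Valley 21/38 = 55.3%, Northgate 8/12 = 66.7% → Northgate
Remedial: Valley 20/102 = 19.6%, Northgate 20/69 = 29.0% → Northgate
Overall: Valley 47/148 = 31.8%, Northgate 33/87 = 37.9% → Northgate
Northgate wins overall and in every student group — no reversal.

No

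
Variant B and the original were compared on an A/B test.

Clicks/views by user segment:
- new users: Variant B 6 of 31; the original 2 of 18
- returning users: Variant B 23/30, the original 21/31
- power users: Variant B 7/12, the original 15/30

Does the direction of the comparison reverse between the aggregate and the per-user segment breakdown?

New users: Variant B 6/31 = 19.4%, the original 2/18 = 11.1% → Variant B
Returning users: Variant B 23/30 = 76.7%, the original 21/31 = 67.7% → Variant B
Power users: Variant B 7/12 = 58.3%, the original 15/30 = 50.0% → Variant B
Overall: Variant B 36/73 = 49.3%, the original 38/79 = 48.1% → Variant B
Variant B wins overall and in every user group — no reversal.

No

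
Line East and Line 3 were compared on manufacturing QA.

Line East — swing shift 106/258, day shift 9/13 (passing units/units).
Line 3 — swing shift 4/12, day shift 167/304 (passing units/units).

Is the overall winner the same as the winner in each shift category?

Swing shift: Line East 106/258 = 41.1%, Line 3 4/12 = 33.3% → Line East
Day shift: Line East 9/13 = 69.2%, Line 3 167/304 = 54.9% → Line East
Overall: Line East 115/271 = 42.4%, Line 3 171/316 = 54.1% → Line 3
Line East wins each shift group but Line 3 wins overall — the comparison reverses. Line East's units skew toward swing shift, which has a lower base rate.

No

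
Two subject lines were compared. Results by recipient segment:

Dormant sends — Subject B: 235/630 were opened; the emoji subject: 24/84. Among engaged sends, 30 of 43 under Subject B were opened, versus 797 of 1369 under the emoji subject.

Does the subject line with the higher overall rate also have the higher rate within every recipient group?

No

Dormant: Subject B 235/630 = 37.3%, the emoji subject 24/84 = 28.6% → Subject B
Engaged: Subject B 30/43 = 69.8%, the emoji subject 797/1369 = 58.2% → Subject B
Overall: Subject B 265/673 = 39.4%, the emoji subject 821/1453 = 56.5% → the emoji subject
Subject B wins each recipient group but the emoji subject wins overall — the comparison reverses. Subject B's sends skew toward dormant, which has a lower base rate.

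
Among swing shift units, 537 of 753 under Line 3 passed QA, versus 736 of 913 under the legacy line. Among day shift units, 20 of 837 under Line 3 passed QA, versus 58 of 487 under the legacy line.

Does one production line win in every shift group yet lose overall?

Swing shift: Line 3 537/753 = 71.3%, the legacy line 736/913 = 80.6% → the legacy line
Day shift: Line 3 20/837 = 2.4%, the legacy line 58/487 = 11.9% → the legacy line
Overall: Line 3 557/1590 = 35.0%, the legacy line 794/1400 = 56.7% → the legacy line
The legacy line wins overall and in every shift group — no reversal.

No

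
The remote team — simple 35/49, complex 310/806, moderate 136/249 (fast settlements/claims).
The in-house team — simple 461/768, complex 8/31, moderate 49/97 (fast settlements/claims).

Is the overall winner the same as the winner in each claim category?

No

Simple: the remote team 35/49 = 71.4%, the in-house team 461/768 = 60.0% → the remote team
Complex: the remote team 310/806 = 38.5%, the in-house team 8/31 = 25.8% → the remote team
Moderate: the remote team 136/249 = 54.6%, the in-house team 49/97 = 50.5% → the remote team
Overall: the remote team 481/1104 = 43.6%, the in-house team 518/896 = 57.8% → the in-house team
The remote team wins each claim group but the in-house team wins overall — the comparison reverses. The remote team's claims skew toward complex, which has a lower base rate.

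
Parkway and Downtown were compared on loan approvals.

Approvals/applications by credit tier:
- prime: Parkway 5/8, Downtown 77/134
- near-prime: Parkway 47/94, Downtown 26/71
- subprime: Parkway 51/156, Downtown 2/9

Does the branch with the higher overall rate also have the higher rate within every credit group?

No

Prime: Parkway 5/8 = 62.5%, Downtown 77/134 = 57.5% → Parkway
Near-prime: Parkway 47/94 = 50.0%, Downtown 26/71 = 36.6% → Parkway
Subprime: Parkway 51/156 = 32.7%, Downtown 2/9 = 22.2% → Parkway
Overall: Parkway 103/258 = 39.9%, Downtown 105/214 = 49.1% → Downtown
Parkway wins each credit group but Downtown wins overall — the comparison reverses. Parkway's applications skew toward subprime, which has a lower base rate.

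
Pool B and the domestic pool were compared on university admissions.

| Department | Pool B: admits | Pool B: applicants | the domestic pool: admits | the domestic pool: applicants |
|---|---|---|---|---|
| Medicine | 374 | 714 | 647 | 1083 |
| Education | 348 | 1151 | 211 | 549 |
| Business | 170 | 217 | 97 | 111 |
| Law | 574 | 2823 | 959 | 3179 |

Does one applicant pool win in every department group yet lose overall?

No

Medicine: Pool B 374/714 = 52.4%, the domestic pool 647/1083 = 59.7% → the domestic pool
Education: Pool B 348/1151 = 30.2%, the domestic pool 211/549 = 38.4% → the domestic pool
Business: Pool B 170/217 = 78.3%, the domestic pool 97/111 = 87.4% → the domestic pool
Law: Pool B 574/2823 = 20.3%, the domestic pool 959/3179 = 30.2% → the domestic pool
Overall: Pool B 1466/4905 = 29.9%, the domestic pool 1914/4922 = 38.9% → the domestic pool
The domestic pool wins overall and in every department group — no reversal.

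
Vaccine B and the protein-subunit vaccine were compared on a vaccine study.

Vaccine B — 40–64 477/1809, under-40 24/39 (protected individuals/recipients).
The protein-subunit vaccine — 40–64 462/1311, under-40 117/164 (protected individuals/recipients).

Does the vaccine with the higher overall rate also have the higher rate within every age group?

Yes

40–64: Vaccine B 477/1809 = 26.4%, the protein-subunit vaccine 462/1311 = 35.2% → the protein-subunit vaccine
Under-40: Vaccine B 24/39 = 61.5%, the protein-subunit vaccine 117/164 = 71.3% → the protein-subunit vaccine
Overall: Vaccine B 501/1848 = 27.1%, the protein-subunit vaccine 579/1475 = 39.3% → the protein-subunit vaccine
The protein-subunit vaccine wins overall and in every age group — no reversal.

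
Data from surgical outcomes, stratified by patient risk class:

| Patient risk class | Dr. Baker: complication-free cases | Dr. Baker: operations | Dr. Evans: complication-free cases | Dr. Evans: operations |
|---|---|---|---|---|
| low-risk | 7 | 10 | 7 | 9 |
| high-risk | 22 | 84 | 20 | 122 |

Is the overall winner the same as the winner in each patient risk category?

Low-risk: Dr. Baker 7/10 = 70.0%, Dr. Evans 7/9 = 77.8% → Dr. Evans
High-risk: Dr. Baker 22/84 = 26.2%, Dr. Evans 20/122 = 16.4% → Dr. Baker
Overall: Dr. Baker 29/94 = 30.9%, Dr. Evans 27/131 = 20.6% → Dr. Baker
Neither sweeps: Dr. Baker wins 1 of 2 groups, Dr. Evans wins 1. Dr. Baker wins overall but not every group — no Simpson reversal.

No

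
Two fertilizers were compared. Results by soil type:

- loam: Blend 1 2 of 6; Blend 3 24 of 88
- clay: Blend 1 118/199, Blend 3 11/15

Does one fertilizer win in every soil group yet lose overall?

No

Loam: Blend 1 2/6 = 33.3%, Blend 3 24/88 = 27.3% → Blend 1
Clay: Blend 1 118/199 = 59.3%, Blend 3 11/15 = 73.3% → Blend 3
Overall: Blend 1 120/205 = 58.5%, Blend 3 35/103 = 34.0% → Blend 1
Neither sweeps: Blend 1 wins 1 of 2 groups, Blend 3 wins 1. Blend 1 wins overall but not every group — no Simpson reversal.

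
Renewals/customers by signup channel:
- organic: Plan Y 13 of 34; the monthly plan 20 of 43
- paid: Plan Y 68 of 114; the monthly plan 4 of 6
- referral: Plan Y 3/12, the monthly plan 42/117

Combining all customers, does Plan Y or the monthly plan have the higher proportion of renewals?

Organic: Plan Y 13/34 = 38.2%, the monthly plan 20/43 = 46.5% → the monthly plan
Paid: Plan Y 68/114 = 59.6%, the monthly plan 4/6 = 66.7% → the monthly plan
Referral: Plan Y 3/12 = 25.0%, the monthly plan 42/117 = 35.9% → the monthly plan
Overall: Plan Y 84/160 = 52.5%, the monthly plan 66/166 = 39.8% → Plan Y
(The monthly plan wins every signup group but Plan Y wins overall — the monthly plan's customers skew toward the low-rate referral group.)

Plan Y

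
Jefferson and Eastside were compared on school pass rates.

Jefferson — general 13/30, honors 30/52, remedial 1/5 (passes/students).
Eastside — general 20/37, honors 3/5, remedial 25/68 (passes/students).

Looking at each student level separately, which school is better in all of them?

General: Jefferson 13/30 = 43.3%, Eastside 20/37 = 54.1% → Eastside
Honors: Jefferson 30/52 = 57.7%, Eastside 3/5 = 60.0% → Eastside
Remedial: Jefferson 1/5 = 20.0%, Eastside 25/68 = 36.8% → Eastside
Eastside has the higher rate in all 3 groups.

Eastside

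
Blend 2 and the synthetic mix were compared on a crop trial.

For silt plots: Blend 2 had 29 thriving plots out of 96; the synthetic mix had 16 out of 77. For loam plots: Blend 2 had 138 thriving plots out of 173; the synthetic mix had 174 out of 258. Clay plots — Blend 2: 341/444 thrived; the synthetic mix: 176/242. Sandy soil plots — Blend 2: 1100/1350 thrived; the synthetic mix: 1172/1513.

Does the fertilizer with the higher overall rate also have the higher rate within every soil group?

Silt: Blend 2 29/96 = 30.2%, the synthetic mix 16/77 = 20.8% → Blend 2
Loam: Blend 2 138/173 = 79.8%, the synthetic mix 174/258 = 67.4% → Blend 2
Clay: Blend 2 341/444 = 76.8%, the synthetic mix 176/242 = 72.7% → Blend 2
Sandy soil: Blend 2 1100/1350 = 81.5%, the synthetic mix 1172/1513 = 77.5% → Blend 2
Overall: Blend 2 1608/2063 = 77.9%, the synthetic mix 1538/2090 = 73.6% → Blend 2
Blend 2 wins overall and in every soil group — no reversal.

Yes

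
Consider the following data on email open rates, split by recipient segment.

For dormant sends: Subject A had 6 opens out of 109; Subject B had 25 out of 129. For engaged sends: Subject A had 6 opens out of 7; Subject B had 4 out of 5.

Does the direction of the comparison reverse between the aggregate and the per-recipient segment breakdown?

Dormant: Subject A 6/109 = 5.5%, Subject B 25/129 = 19.4% → Subject B
Engaged: Subject A 6/7 = 85.7%, Subject B 4/5 = 80.0% → Subject A
Overall: Subject A 12/116 = 10.3%, Subject B 29/134 = 21.6% → Subject B
Neither sweeps: Subject A wins 1 of 2 groups, Subject B wins 1. Subject B wins overall but not every group — no Simpson reversal.

No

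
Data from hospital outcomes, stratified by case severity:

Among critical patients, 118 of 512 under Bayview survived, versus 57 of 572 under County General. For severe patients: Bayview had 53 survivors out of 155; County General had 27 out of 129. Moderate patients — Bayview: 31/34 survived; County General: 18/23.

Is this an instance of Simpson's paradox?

Critical: Bayview 118/512 = 23.0%, County General 57/572 = 10.0% → Bayview
Severe: Bayview 53/155 = 34.2%, County General 27/129 = 20.9% → Bayview
Moderate: Bayview 31/34 = 91.2%, County General 18/23 = 78.3% → Bayview
Overall: Bayview 202/701 = 28.8%, County General 102/724 = 14.1% → Bayview
Bayview wins overall and in every case group — no reversal.

No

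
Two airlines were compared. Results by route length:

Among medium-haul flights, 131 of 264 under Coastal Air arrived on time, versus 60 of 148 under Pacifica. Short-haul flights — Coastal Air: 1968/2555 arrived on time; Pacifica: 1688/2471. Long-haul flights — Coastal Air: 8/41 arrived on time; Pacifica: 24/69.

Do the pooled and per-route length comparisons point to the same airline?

Medium-haul: Coastal Air 131/264 = 49.6%, Pacifica 60/148 = 40.5% → Coastal Air
Short-haul: Coastal Air 1968/2555 = 77.0%, Pacifica 1688/2471 = 68.3% → Coastal Air
Long-haul: Coastal Air 8/41 = 19.5%, Pacifica 24/69 = 34.8% → Pacifica
Overall: Coastal Air 2107/2860 = 73.7%, Pacifica 1772/2688 = 65.9% → Coastal Air
Neither sweeps: Coastal Air wins 2 of 3 groups, Pacifica wins 1. Coastal Air wins overall but not every group — no Simpson reversal.

No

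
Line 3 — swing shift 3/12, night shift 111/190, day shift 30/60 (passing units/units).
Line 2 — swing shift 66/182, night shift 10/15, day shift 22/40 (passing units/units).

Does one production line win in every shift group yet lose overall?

Swing shift: Line 3 3/12 = 25.0%, Line 2 66/182 = 36.3% → Line 2
Night shift: Line 3 111/190 = 58.4%, Line 2 10/15 = 66.7% → Line 2
Day shift: Line 3 30/60 = 50.0%, Line 2 22/40 = 55.0% → Line 2
Overall: Line 3 144/262 = 55.0%, Line 2 98/237 = 41.4% → Line 3
Line 2 wins each shift group but Line 3 wins overall — the comparison reverses. Line 2's units skew toward swing shift, which has a lower base rate.

Yes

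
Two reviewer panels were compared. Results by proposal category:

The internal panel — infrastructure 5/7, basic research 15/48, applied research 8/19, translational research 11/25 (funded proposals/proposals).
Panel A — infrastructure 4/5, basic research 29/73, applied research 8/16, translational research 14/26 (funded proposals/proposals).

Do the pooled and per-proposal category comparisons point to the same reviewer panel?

Infrastructure: the internal panel 5/7 = 71.4%, Panel A 4/5 = 80.0% → Panel A
Basic research: the internal panel 15/48 = 31.2%, Panel A 29/73 = 39.7% → Panel A
Applied research: the internal panel 8/19 = 42.1%, Panel A 8/16 = 50.0% → Panel A
Translational research: the internal panel 11/25 = 44.0%, Panel A 14/26 = 53.8% → Panel A
Overall: the internal panel 39/99 = 39.4%, Panel A 55/120 = 45.8% → Panel A
Panel A wins overall and in every proposal group — no reversal.

Yes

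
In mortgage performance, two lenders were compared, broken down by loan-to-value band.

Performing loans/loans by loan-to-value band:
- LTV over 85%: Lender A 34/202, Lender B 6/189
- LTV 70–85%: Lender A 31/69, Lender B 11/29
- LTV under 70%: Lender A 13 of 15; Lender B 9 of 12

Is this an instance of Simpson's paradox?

LTV over 85%: Lender A 34/202 = 16.8%, Lender B 6/189 = 3.2% → Lender A
LTV 70–85%: Lender A 31/69 = 44.9%, Lender B 11/29 = 37.9% → Lender A
LTV under 70%: Lender A 13/15 = 86.7%, Lender B 9/12 = 75.0% → Lender A
Overall: Lender A 78/286 = 27.3%, Lender B 26/230 = 11.3% → Lender A
Lender A wins overall and in every loan-to-value group — no reversal.

No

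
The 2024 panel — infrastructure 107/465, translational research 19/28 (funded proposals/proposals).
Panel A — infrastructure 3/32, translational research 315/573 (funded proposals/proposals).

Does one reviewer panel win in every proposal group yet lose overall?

Yes

Infrastructure: the 2024 panel 107/465 = 23.0%, Panel A 3/32 = 9.4% → the 2024 panel
Translational research: the 2024 panel 19/28 = 67.9%, Panel A 315/573 = 55.0% → the 2024 panel
Overall: the 2024 panel 126/493 = 25.6%, Panel A 318/605 = 52.6% → Panel A
The 2024 panel wins each proposal group but Panel A wins overall — the comparison reverses. The 2024 panel's proposals skew toward infrastructure, which has a lower base rate.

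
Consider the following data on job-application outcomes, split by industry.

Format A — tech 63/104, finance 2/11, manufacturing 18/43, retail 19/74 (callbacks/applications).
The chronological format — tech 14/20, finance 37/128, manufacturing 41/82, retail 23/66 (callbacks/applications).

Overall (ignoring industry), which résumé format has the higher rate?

Format A

Tech: Format A 63/104 = 60.6%, the chronological format 14/20 = 70.0% → the chronological format
Finance: Format A 2/11 = 18.2%, the chronological format 37/128 = 28.9% → the chronological format
Manufacturing: Format A 18/43 = 41.9%, the chronological format 41/82 = 50.0% → the chronological format
Retail: Format A 19/74 = 25.7%, the chronological format 23/66 = 34.8% → the chronological format
Overall: Format A 102/232 = 44.0%, the chronological format 115/296 = 38.9% → Format A
(The chronological format wins every industry group but Format A wins overall — the chronological format's applications skew toward the low-rate finance group.)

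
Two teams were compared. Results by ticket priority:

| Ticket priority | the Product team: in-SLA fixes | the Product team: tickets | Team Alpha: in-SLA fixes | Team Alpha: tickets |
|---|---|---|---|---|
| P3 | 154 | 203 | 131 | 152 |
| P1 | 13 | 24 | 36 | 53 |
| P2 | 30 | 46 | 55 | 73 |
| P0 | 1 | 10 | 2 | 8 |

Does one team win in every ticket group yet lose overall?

P3: the Product team 154/203 = 75.9%, Team Alpha 131/152 = 86.2% → Team Alpha
P1: the Product team 13/24 = 54.2%, Team Alpha 36/53 = 67.9% → Team Alpha
P2: the Product team 30/46 = 65.2%, Team Alpha 55/73 = 75.3% → Team Alpha
P0: the Product team 1/10 = 10.0%, Team Alpha 2/8 = 25.0% → Team Alpha
Overall: the Product team 198/283 = 70.0%, Team Alpha 224/286 = 78.3% → Team Alpha
Team Alpha wins overall and in every ticket group — no reversal.

No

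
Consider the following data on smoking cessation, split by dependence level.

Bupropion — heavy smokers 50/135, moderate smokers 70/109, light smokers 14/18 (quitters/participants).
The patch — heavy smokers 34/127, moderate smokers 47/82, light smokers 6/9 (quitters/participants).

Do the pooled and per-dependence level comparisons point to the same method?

Heavy smokers: bupropion 50/135 = 37.0%, the patch 34/127 = 26.8% → bupropion
Moderate smokers: bupropion 70/109 = 64.2%, the patch 47/82 = 57.3% → bupropion
Light smokers: bupropion 14/18 = 77.8%, the patch 6/9 = 66.7% → bupropion
Overall: bupropion 134/262 = 51.1%, the patch 87/218 = 39.9% → bupropion
Bupropion wins overall and in every dependence group — no reversal.

Yes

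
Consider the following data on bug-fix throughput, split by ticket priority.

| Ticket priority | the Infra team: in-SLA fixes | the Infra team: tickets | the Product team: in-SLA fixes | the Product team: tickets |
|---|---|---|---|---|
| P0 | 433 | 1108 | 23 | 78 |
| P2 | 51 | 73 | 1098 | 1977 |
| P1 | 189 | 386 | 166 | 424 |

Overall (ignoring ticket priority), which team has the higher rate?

P0: the Infra team 433/1108 = 39.1%, the Product team 23/78 = 29.5% → the Infra team
P2: the Infra team 51/73 = 69.9%, the Product team 1098/1977 = 55.5% → the Infra team
P1: the Infra team 189/386 = 49.0%, the Product team 166/424 = 39.2% → the Infra team
Overall: the Infra team 673/1567 = 42.9%, the Product team 1287/2479 = 51.9% → the Product team
(The Infra team wins every ticket group but the Product team wins overall — the Infra team's tickets skew toward the low-rate P0 group.)

the Product team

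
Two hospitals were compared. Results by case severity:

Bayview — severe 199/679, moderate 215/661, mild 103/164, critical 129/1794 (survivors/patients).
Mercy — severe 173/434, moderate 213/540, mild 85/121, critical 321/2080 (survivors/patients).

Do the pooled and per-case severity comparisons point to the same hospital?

Yes

Severe: Bayview 199/679 = 29.3%, Mercy 173/434 = 39.9% → Mercy
Moderate: Bayview 215/661 = 32.5%, Mercy 213/540 = 39.4% → Mercy
Mild: Bayview 103/164 = 62.8%, Mercy 85/121 = 70.2% → Mercy
Critical: Bayview 129/1794 = 7.2%, Mercy 321/2080 = 15.4% → Mercy
Overall: Bayview 646/3298 = 19.6%, Mercy 792/3175 = 24.9% → Mercy
Mercy wins overall and in every case group — no reversal.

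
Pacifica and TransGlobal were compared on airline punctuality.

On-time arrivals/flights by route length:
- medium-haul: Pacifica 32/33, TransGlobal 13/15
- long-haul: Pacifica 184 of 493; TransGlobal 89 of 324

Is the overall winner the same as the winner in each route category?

Medium-haul: Pacifica 32/33 = 97.0%, TransGlobal 13/15 = 86.7% → Pacifica
Long-haul: Pacifica 184/493 = 37.3%, TransGlobal 89/324 = 27.5% → Pacifica
Overall: Pacifica 216/526 = 41.1%, TransGlobal 102/339 = 30.1% → Pacifica
Pacifica wins overall and in every route group — no reversal.

Yes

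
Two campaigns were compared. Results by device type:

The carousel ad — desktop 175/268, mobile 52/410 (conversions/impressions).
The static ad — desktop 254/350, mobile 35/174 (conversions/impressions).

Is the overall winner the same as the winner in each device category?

Desktop: the carousel ad 175/268 = 65.3%, the static ad 254/350 = 72.6% → the static ad
Mobile: the carousel ad 52/410 = 12.7%, the static ad 35/174 = 20.1% → the static ad
Overall: the carousel ad 227/678 = 33.5%, the static ad 289/524 = 55.2% → the static ad
The static ad wins overall and in every device group — no reversal.

Yes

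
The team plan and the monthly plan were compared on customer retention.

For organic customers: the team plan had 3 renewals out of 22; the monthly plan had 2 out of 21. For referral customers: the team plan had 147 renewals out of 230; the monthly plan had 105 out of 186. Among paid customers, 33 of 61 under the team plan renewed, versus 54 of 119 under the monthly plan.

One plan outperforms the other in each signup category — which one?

the team plan

Organic: the team plan 3/22 = 13.6%, the monthly plan 2/21 = 9.5% → the team plan
Referral: the team plan 147/230 = 63.9%, the monthly plan 105/186 = 56.5% → the team plan
Paid: the team plan 33/61 = 54.1%, the monthly plan 54/119 = 45.4% → the team plan
The team plan has the higher rate in all 3 groups.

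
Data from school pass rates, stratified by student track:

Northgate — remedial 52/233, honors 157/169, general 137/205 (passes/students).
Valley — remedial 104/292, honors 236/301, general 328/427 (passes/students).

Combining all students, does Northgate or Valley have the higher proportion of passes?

Valley

Remedial: Northgate 52/233 = 22.3%, Valley 104/292 = 35.6% → Valley
Honors: Northgate 157/169 = 92.9%, Valley 236/301 = 78.4% → Northgate
General: Northgate 137/205 = 66.8%, Valley 328/427 = 76.8% → Valley
Overall: Northgate 346/607 = 57.0%, Valley 668/1020 = 65.5% → Valley
(Neither sweeps every student group, but Valley has the higher pooled rate.)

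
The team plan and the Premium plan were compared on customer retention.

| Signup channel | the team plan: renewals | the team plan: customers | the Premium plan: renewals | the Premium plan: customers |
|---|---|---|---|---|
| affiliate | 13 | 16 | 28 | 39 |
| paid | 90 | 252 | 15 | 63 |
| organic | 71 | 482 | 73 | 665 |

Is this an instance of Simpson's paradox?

No

Affiliate: the team plan 13/16 = 81.2%, the Premium plan 28/39 = 71.8% → the team plan
Paid: the team plan 90/252 = 35.7%, the Premium plan 15/63 = 23.8% → the team plan
Organic: the team plan 71/482 = 14.7%, the Premium plan 73/665 = 11.0% → the team plan
Overall: the team plan 174/750 = 23.2%, the Premium plan 116/767 = 15.1% → the team plan
The team plan wins overall and in every signup group — no reversal.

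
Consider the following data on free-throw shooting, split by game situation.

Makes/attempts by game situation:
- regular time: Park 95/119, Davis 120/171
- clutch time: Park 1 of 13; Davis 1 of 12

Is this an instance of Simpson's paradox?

Regular time: Park 95/119 = 79.8%, Davis 120/171 = 70.2% → Park
Clutch time: Park 1/13 = 7.7%, Davis 1/12 = 8.3% → Davis
Overall: Park 96/132 = 72.7%, Davis 121/183 = 66.1% → Park
Neither sweeps: Park wins 1 of 2 groups, Davis wins 1. Park wins overall but not every group — no Simpson reversal.

No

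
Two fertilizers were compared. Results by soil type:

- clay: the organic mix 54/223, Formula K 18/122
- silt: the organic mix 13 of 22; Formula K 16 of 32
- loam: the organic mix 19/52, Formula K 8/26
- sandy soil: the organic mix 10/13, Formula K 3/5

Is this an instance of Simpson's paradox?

Clay: the organic mix 54/223 = 24.2%, Formula K 18/122 = 14.8% → the organic mix
Silt: the organic mix 13/22 = 59.1%, Formula K 16/32 = 50.0% → the organic mix
Loam: the organic mix 19/52 = 36.5%, Formula K 8/26 = 30.8% → the organic mix
Sandy soil: the organic mix 10/13 = 76.9%, Formula K 3/5 = 60.0% → the organic mix
Overall: the organic mix 96/310 = 31.0%, Formula K 45/185 = 24.3% → the organic mix
The organic mix wins overall and in every soil group — no reversal.

No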